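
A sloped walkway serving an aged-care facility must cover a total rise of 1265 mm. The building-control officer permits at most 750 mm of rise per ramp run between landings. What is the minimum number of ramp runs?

⌈1265/750⌉ = 2 ramp runs.

2 runs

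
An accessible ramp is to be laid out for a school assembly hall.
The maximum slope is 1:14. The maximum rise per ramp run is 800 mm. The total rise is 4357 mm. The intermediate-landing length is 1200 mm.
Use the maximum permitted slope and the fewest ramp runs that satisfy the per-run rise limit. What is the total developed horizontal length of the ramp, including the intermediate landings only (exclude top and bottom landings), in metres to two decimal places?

4357 / 800 = 5.446 → round up to 6 ramp runs. That means 5 intermediate landings.
Horizontal run for 4357 mm of rise at 1:14 is 4357 × 14 = 60998 mm.
Intermediate landings: 5 × 1200 = 6000 mm.
Total developed length = 60998 + 6000 = 66998 mm.
= 67.00 m.

67.00 m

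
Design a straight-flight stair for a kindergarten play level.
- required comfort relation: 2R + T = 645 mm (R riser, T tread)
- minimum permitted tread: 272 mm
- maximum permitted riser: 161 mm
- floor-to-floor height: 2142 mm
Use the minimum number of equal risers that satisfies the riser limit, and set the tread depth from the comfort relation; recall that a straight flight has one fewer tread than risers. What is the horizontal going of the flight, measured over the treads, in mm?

4407 mm

2142 / 161 = 13.304 → round up to 14 risers.
Each riser is 2142/14 = 153 mm (≤ 161 mm).
From 2R + T = 645: T = 645 − 306 = 339 mm.
Going = (14 − 1) × 339 = 4407 mm.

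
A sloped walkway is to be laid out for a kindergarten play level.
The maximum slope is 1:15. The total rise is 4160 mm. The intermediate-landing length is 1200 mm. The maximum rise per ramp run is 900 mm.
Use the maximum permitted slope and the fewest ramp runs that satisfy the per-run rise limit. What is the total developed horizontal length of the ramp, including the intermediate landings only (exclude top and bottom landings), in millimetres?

67200 mm

At most 900 each: 4160/900 = 4.62, giving 5 ramp runs. That means 4 intermediate landings.
Ramp run (horizontal) at 1:15: 4160 × 15 = 62400 mm.
4 intermediate landings contribute 4 × 1200 = 4800 mm.
Total developed length = 62400 + 4800 = 67200 mm.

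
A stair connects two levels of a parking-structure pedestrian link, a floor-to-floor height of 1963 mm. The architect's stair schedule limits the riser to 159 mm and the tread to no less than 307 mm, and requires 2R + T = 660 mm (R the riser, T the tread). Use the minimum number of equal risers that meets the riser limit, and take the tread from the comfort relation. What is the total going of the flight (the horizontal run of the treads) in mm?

1963 / 159 = 12.346 → round up to 13 risers.
R = 1963 ÷ 13 = 151 mm.
Tread T = 660 − 2 × 151 = 358 mm (≥ 307 mm).
Treads = 13 − 1 = 12; going = 12 × 358 = 4296 mm.

4296 mm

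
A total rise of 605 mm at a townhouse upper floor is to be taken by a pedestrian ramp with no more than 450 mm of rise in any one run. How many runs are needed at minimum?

At most 450 each: 605/450 = 1.34, giving 2 ramp runs.

2 runs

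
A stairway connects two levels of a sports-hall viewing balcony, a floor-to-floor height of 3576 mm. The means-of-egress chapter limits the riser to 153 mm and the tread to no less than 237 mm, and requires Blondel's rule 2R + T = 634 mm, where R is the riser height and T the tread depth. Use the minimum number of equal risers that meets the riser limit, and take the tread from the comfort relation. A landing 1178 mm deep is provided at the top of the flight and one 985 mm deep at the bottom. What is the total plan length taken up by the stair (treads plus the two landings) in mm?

3576 / 153 = 23.37, so 24 risers are needed.
Each riser is 3576/24 = 149 mm (≤ 153 mm).
Tread T = 634 − 2 × 149 = 336 mm (≥ 237 mm).
24 risers give 23 treads; going = 23 × 336 = 7728 mm.
Add landings: 7728 + 1178 + 985 = 9891 mm.

9891 mm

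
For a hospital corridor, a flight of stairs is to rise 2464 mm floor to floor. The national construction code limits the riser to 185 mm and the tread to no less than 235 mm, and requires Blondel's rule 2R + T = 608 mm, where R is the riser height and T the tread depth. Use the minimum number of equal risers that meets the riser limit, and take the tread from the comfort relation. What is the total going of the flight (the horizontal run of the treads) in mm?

2464 / 185 = 13.319 → round up to 14 risers.
Riser R = 2464 / 14 = 176 mm, within the 185 mm limit.
T = 608 − 2·176 = 256 mm, which satisfies the 235 mm minimum.
Treads = 14 − 1 = 13; going = 13 × 256 = 3328 mm.

3328 mm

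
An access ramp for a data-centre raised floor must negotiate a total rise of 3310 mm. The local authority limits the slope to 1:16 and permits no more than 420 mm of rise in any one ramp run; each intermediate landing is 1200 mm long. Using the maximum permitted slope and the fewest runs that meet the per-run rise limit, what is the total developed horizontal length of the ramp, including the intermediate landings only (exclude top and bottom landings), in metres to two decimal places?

61.36 m

⌈3310/420⌉ = 8 ramp runs. That means 7 intermediate landings.
Ramp run (horizontal) at 1:16: 3310 × 16 = 52960 mm.
Intermediate landings: 7 × 1200 = 8400 mm.
Developed length = 52960 + 8400 = 61360 mm.
= 61.36 m.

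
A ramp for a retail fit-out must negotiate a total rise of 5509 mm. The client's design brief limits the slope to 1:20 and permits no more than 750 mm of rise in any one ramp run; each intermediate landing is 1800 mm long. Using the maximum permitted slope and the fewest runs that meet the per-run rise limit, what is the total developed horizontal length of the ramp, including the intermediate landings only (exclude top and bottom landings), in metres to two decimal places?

5509 / 750 = 7.345 → round up to 8 ramp runs. That means 7 intermediate landings.
Ramp run (horizontal) at 1:20: 5509 × 20 = 110180 mm.
7 intermediate landings contribute 7 × 1800 = 12600 mm.
Developed length = 110180 + 12600 = 122780 mm.
= 122.78 m.

122.78 m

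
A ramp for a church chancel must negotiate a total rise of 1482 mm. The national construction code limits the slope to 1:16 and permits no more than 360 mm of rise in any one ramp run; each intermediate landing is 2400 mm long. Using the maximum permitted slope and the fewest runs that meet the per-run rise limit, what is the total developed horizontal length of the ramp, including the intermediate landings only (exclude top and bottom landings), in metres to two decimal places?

33.31 m

1482 / 360 = 4.12, so 5 ramp runs are needed. That means 4 intermediate landings.
Ramp run (horizontal) at 1:16: 1482 × 16 = 23712 mm.
Intermediate landings: 4 × 2400 = 9600 mm.
Total developed length = 23712 + 9600 = 33312 mm.
= 33.31 m.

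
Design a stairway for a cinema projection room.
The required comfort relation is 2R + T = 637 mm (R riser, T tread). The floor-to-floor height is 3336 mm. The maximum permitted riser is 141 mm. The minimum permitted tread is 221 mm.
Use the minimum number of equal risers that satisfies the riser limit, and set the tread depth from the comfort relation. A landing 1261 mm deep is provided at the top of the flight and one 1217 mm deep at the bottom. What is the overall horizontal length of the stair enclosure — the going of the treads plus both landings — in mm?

10735 mm

⌈3336/141⌉ = 24 risers.
Each riser is 3336/24 = 139 mm (≤ 141 mm).
T = 637 − 2·139 = 359 mm, which satisfies the 221 mm minimum.
Going = (24 − 1) × 359 = 8257 mm.
Add landings: 8257 + 1261 + 1217 = 10735 mm.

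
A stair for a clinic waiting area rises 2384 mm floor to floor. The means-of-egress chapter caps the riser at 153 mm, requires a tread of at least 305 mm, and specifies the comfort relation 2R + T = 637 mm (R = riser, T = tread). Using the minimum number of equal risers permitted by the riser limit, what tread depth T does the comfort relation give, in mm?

339 mm

⌈2384/153⌉ = 16 risers.
Riser R = 2384 / 16 = 149 mm, within the 153 mm limit.
From 2R + T = 637: T = 637 − 298 = 339 mm.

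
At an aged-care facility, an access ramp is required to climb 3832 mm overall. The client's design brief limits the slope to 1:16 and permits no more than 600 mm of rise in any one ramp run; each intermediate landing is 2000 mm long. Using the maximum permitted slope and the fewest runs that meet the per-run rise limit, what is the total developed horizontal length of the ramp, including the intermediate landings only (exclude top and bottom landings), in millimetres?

73312 mm

3832 / 600 = 6.387 → round up to 7 ramp runs. That means 6 intermediate landings.
Ramp run (horizontal) at 1:16: 3832 × 16 = 61312 mm.
6 intermediate landings contribute 6 × 2000 = 12000 mm.
Total developed length = 61312 + 12000 = 73312 mm.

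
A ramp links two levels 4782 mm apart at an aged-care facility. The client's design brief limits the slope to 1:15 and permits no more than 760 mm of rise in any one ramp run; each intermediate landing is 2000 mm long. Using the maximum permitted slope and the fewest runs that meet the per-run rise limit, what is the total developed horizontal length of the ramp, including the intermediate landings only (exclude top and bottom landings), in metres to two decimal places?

⌈4782/760⌉ = 7 ramp runs. That means 6 intermediate landings.
Horizontal run for 4782 mm of rise at 1:15 is 4782 × 15 = 71730 mm.
6 intermediate landings contribute 6 × 2000 = 12000 mm.
Total developed length = 71730 + 12000 = 83730 mm.
= 83.73 m.

83.73 m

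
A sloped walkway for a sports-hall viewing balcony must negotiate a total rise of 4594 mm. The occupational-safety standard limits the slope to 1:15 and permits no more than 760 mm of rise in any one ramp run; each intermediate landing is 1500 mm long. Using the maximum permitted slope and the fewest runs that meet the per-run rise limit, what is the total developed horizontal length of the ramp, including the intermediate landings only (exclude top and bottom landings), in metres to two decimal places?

77.91 m

4594 / 760 = 6.04, so 7 ramp runs are needed. That means 6 intermediate landings.
Ramp run (horizontal) at 1:15: 4594 × 15 = 68910 mm.
6 intermediate landings contribute 6 × 1500 = 9000 mm.
Total developed length = 68910 + 9000 = 77910 mm.
= 77.91 m.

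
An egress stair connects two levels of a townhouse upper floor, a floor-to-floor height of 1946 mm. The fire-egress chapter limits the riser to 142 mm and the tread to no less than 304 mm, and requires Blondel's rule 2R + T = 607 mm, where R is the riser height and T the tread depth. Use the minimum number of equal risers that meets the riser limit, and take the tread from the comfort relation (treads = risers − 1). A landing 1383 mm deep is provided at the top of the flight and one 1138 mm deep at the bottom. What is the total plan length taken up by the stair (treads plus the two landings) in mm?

⌈1946/142⌉ = 14 risers.
Each riser is 1946/14 = 139 mm (≤ 142 mm).
T = 607 − 2·139 = 329 mm, which satisfies the 304 mm minimum.
Going = (14 − 1) × 329 = 4277 mm.
Add landings: 4277 + 1383 + 1138 = 6798 mm.

6798 mm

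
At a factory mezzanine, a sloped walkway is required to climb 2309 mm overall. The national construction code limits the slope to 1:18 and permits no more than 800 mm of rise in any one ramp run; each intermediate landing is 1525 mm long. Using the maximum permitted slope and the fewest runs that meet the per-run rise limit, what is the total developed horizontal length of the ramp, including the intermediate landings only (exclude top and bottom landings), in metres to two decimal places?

⌈2309/800⌉ = 3 ramp runs. That means 2 intermediate landings.
Horizontal run for 2309 mm of rise at 1:18 is 2309 × 18 = 41562 mm.
2 intermediate landings contribute 2 × 1525 = 3050 mm.
Developed length = 41562 + 3050 = 44612 mm.
= 44.61 m.

44.61 m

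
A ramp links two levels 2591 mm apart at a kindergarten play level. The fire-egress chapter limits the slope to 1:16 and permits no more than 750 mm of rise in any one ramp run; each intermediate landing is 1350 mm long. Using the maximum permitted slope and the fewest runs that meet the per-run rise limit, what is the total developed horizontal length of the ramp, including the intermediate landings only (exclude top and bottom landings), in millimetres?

At most 750 each: 2591/750 = 3.45, giving 4 ramp runs. That means 3 intermediate landings.
Ramp run (horizontal) at 1:16: 2591 × 16 = 41456 mm.
Intermediate landings: 3 × 1350 = 4050 mm.
Developed length = 41456 + 4050 = 45506 mm.

45506 mm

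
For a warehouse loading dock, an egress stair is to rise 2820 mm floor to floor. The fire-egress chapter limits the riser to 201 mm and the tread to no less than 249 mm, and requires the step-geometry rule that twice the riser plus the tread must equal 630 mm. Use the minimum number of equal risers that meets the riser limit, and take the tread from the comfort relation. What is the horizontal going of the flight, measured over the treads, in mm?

3556 mm

At most 201 each: 2820/201 = 14.03, giving 15 risers.
R = 2820 ÷ 15 = 188 mm.
T = 630 − 2·188 = 254 mm, which satisfies the 249 mm minimum.
15 risers give 14 treads; going = 14 × 254 = 3556 mm.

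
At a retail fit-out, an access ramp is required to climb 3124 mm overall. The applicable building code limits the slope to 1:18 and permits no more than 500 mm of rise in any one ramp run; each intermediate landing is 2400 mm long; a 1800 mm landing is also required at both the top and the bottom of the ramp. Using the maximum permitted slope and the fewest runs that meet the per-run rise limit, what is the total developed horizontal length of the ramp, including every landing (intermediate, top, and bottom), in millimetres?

74232 mm

At most 500 each: 3124/500 = 6.25, giving 7 ramp runs. That means 6 intermediate landings.
Ramp run (horizontal) at 1:18: 3124 × 18 = 56232 mm.
6 intermediate landings contribute 6 × 2400 = 14400 mm.
Top and bottom landings: 2 × 1800 = 3600 mm.
Total = 56232 + 14400 + 3600 = 74232 mm.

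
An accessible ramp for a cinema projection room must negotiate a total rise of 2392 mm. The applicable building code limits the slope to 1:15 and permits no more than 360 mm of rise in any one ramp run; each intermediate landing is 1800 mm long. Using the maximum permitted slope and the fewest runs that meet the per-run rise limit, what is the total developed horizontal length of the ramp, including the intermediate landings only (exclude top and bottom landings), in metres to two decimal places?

46.68 m

2392 / 360 = 6.644 → round up to 7 ramp runs. That means 6 intermediate landings.
Ramp run (horizontal) at 1:15: 2392 × 15 = 35880 mm.
Intermediate landings: 6 × 1800 = 10800 mm.
Developed length = 35880 + 10800 = 46680 mm.
= 46.68 m.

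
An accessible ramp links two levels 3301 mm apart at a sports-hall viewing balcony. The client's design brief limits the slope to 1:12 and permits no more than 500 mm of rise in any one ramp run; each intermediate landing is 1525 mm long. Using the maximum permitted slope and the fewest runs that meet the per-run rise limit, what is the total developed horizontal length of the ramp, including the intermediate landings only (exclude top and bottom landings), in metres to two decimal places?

⌈3301/500⌉ = 7 ramp runs. That means 6 intermediate landings.
Ramp run (horizontal) at 1:12: 3301 × 12 = 39612 mm.
6 intermediate landings contribute 6 × 1525 = 9150 mm.
Total developed length = 39612 + 9150 = 48762 mm.
= 48.76 m.

48.76 m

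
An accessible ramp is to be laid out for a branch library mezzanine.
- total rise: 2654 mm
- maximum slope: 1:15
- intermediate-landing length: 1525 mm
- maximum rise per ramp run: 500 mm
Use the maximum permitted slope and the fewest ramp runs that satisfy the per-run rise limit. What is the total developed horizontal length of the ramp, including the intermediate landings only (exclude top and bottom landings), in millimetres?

47435 mm

2654 / 500 = 5.308 → round up to 6 ramp runs. That means 5 intermediate landings.
Horizontal run for 2654 mm of rise at 1:15 is 2654 × 15 = 39810 mm.
Intermediate landings: 5 × 1525 = 7625 mm.
Developed length = 39810 + 7625 = 47435 mm.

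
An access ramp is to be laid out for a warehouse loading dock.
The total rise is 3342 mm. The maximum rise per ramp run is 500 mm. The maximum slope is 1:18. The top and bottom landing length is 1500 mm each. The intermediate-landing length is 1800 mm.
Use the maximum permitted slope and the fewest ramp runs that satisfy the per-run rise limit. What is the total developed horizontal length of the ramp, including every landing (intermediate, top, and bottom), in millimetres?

⌈3342/500⌉ = 7 ramp runs. That means 6 intermediate landings.
Horizontal run for 3342 mm of rise at 1:18 is 3342 × 18 = 60156 mm.
6 intermediate landings contribute 6 × 1800 = 10800 mm.
Top and bottom landings: 2 × 1500 = 3000 mm.
Total = 60156 + 10800 + 3000 = 73956 mm.

73956 mm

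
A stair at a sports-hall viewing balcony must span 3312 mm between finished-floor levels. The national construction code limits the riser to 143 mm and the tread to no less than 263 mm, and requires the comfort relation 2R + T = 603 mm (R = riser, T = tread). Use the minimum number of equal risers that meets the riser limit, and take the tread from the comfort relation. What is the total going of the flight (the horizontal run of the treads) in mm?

7521 mm

⌈3312/143⌉ = 24 risers.
Each riser is 3312/24 = 138 mm (≤ 143 mm).
T = 603 − 2·138 = 327 mm, which satisfies the 263 mm minimum.
Going = (24 − 1) × 327 = 7521 mm.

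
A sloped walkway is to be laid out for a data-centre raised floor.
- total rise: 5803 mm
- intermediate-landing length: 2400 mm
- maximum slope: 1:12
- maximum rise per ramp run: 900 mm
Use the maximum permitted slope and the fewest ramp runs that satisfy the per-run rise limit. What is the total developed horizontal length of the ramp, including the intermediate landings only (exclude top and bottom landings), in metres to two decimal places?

84.04 m

5803 / 900 = 6.448 → round up to 7 ramp runs. That means 6 intermediate landings.
Horizontal run for 5803 mm of rise at 1:12 is 5803 × 12 = 69636 mm.
6 intermediate landings contribute 6 × 2400 = 14400 mm.
Developed length = 69636 + 14400 = 84036 mm.
= 84.04 m.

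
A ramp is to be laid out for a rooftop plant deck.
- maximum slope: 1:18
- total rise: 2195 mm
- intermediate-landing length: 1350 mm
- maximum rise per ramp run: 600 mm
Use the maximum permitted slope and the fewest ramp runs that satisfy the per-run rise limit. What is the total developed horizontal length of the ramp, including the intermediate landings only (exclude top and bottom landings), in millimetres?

43560 mm

2195 / 600 = 3.658 → round up to 4 ramp runs. That means 3 intermediate landings.
Ramp run (horizontal) at 1:18: 2195 × 18 = 39510 mm.
3 intermediate landings contribute 3 × 1350 = 4050 mm.
Developed length = 39510 + 4050 = 43560 mm.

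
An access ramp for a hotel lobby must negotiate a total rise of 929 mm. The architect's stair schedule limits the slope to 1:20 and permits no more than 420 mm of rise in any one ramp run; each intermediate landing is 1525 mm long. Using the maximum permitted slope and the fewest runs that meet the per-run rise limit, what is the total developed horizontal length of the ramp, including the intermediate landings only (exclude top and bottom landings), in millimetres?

At most 420 each: 929/420 = 2.21, giving 3 ramp runs. That means 2 intermediate landings.
Ramp run (horizontal) at 1:20: 929 × 20 = 18580 mm.
Intermediate landings: 2 × 1525 = 3050 mm.
Total developed length = 18580 + 3050 = 21630 mm.

21630 mm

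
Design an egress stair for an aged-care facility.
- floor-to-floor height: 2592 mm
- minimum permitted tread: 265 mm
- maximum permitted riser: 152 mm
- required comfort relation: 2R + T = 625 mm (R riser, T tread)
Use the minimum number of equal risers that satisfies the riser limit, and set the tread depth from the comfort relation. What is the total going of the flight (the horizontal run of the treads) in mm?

5729 mm

At most 152 each: 2592/152 = 17.05, giving 18 risers.
R = 2592 ÷ 18 = 144 mm.
Tread T = 625 − 2 × 144 = 337 mm (≥ 265 mm).
Going = (18 − 1) × 337 = 5729 mm.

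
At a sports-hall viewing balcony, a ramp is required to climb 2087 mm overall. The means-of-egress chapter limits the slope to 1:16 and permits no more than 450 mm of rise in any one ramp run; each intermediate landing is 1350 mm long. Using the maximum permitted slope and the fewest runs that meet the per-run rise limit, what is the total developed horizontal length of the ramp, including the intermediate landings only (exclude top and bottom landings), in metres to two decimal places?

At most 450 each: 2087/450 = 4.64, giving 5 ramp runs. That means 4 intermediate landings.
Horizontal run for 2087 mm of rise at 1:16 is 2087 × 16 = 33392 mm.
Intermediate landings: 4 × 1350 = 5400 mm.
Total developed length = 33392 + 5400 = 38792 mm.
= 38.79 m.

38.79 m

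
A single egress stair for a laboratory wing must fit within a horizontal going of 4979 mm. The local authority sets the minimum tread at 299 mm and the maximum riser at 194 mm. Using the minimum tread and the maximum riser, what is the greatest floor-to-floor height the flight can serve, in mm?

3298 mm

Treads that fit: ⌊4979 / 299⌋ = 16.
Risers = treads + 1 = 17.
Maximum height = 17 × 194 = 3298 mm.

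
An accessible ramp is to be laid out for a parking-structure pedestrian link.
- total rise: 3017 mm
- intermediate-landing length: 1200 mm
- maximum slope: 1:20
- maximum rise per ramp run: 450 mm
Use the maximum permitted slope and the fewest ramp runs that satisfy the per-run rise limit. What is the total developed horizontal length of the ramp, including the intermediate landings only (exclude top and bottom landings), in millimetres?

67540 mm

3017 / 450 = 6.70, so 7 ramp runs are needed. That means 6 intermediate landings.
Ramp run (horizontal) at 1:20: 3017 × 20 = 60340 mm.
Intermediate landings: 6 × 1200 = 7200 mm.
Total developed length = 60340 + 7200 = 67540 mm.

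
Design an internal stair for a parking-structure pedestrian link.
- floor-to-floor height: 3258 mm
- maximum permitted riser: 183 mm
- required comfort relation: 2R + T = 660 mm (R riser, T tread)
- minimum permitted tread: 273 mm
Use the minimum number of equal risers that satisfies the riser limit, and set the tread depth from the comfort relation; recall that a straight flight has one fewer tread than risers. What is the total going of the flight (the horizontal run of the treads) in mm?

5066 mm

⌈3258/183⌉ = 18 risers.
R = 3258 ÷ 18 = 181 mm.
Tread T = 660 − 2 × 181 = 298 mm (≥ 273 mm).
Going = (18 − 1) × 298 = 5066 mm.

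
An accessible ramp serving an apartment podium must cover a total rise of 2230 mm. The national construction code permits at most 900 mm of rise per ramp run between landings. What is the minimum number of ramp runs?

2230 / 900 = 2.48, so 3 ramp runs are needed.

3 runs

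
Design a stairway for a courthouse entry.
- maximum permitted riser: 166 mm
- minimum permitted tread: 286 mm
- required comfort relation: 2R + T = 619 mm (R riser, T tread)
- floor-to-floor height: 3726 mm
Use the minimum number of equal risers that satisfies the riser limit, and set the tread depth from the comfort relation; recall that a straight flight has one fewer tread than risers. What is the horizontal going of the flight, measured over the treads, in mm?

6490 mm

3726 / 166 = 22.446 → round up to 23 risers.
R = 3726 ÷ 23 = 162 mm.
Tread T = 619 − 2 × 162 = 295 mm (≥ 286 mm).
Treads = 23 − 1 = 22; going = 22 × 295 = 6490 mm.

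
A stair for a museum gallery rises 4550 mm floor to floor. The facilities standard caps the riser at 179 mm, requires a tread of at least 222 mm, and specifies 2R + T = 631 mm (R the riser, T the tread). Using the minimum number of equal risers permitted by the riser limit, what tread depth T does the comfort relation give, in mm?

281 mm

4550 / 179 = 25.419 → round up to 26 risers.
Each riser is 4550/26 = 175 mm (≤ 179 mm).
T = 631 − 2·175 = 281 mm, which satisfies the 222 mm minimum.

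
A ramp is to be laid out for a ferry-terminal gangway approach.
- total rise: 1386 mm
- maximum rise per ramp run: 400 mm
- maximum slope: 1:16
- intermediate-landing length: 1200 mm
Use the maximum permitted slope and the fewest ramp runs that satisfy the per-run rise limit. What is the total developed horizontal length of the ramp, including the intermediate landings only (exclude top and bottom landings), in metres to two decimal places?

25.78 m

1386 / 400 = 3.46, so 4 ramp runs are needed. That means 3 intermediate landings.
Ramp run (horizontal) at 1:16: 1386 × 16 = 22176 mm.
Intermediate landings: 3 × 1200 = 3600 mm.
Developed length = 22176 + 3600 = 25776 mm.
= 25.78 m.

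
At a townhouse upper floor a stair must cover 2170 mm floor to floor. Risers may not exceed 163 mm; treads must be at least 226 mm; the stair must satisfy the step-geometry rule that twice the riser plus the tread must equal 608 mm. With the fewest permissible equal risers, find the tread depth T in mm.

298 mm

⌈2170/163⌉ = 14 risers.
Each riser is 2170/14 = 155 mm (≤ 163 mm).
T = 608 − 2·155 = 298 mm, which satisfies the 226 mm minimum.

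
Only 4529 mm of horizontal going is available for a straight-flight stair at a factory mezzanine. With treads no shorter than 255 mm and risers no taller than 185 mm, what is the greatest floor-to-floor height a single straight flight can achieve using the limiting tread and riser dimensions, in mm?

4529 / 255 = 17.76, so 17 treads fit.
Risers = treads + 1 = 18.
Maximum height = 18 × 185 = 3330 mm.

3330 mm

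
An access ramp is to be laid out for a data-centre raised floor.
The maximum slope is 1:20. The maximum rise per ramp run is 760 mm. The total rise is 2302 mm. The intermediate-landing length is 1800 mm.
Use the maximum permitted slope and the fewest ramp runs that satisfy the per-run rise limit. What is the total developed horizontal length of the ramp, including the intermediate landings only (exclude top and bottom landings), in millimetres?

51440 mm

⌈2302/760⌉ = 4 ramp runs. That means 3 intermediate landings.
Horizontal run for 2302 mm of rise at 1:20 is 2302 × 20 = 46040 mm.
3 intermediate landings contribute 3 × 1800 = 5400 mm.
Total developed length = 46040 + 5400 = 51440 mm.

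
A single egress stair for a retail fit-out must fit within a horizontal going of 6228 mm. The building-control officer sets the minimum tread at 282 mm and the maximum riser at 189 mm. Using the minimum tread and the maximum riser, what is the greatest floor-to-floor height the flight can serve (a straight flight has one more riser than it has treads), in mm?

4347 mm

6228 / 282 = 22.09, so 22 treads fit.
Risers = treads + 1 = 23.
Maximum height = 23 × 189 = 4347 mm.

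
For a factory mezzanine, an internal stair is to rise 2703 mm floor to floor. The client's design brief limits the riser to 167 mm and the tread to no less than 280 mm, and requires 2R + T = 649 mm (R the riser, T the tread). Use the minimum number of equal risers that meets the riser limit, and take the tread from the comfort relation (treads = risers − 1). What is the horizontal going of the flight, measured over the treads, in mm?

2703 / 167 = 16.19, so 17 risers are needed.
R = 2703 ÷ 17 = 159 mm.
Tread T = 649 − 2 × 159 = 331 mm (≥ 280 mm).
Going = (17 − 1) × 331 = 5296 mm.

5296 mm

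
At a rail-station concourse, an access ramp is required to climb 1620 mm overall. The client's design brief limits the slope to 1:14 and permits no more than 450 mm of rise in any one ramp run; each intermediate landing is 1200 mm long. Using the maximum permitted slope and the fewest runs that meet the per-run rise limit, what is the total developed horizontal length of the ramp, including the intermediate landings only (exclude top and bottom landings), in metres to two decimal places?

At most 450 each: 1620/450 = 3.60, giving 4 ramp runs. That means 3 intermediate landings.
Horizontal run for 1620 mm of rise at 1:14 is 1620 × 14 = 22680 mm.
3 intermediate landings contribute 3 × 1200 = 3600 mm.
Developed length = 22680 + 3600 = 26280 mm.
= 26.28 m.

26.28 m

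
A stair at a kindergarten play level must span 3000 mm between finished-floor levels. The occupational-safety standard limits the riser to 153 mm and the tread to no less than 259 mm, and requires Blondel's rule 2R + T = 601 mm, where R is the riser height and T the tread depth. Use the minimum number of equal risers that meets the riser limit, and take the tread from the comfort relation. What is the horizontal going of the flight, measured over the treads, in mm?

5719 mm

3000 / 153 = 19.61, so 20 risers are needed.
R = 3000 ÷ 20 = 150 mm.
T = 601 − 2·150 = 301 mm, which satisfies the 259 mm minimum.
20 risers give 19 treads; going = 19 × 301 = 5719 mm.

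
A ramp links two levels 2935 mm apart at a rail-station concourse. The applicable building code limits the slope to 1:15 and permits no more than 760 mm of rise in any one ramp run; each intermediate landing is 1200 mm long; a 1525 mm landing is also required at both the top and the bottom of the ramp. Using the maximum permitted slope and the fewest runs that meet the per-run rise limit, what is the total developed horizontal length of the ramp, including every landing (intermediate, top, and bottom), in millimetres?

50675 mm

2935 / 760 = 3.862 → round up to 4 ramp runs. That means 3 intermediate landings.
Horizontal run for 2935 mm of rise at 1:15 is 2935 × 15 = 44025 mm.
3 intermediate landings contribute 3 × 1200 = 3600 mm.
Top and bottom landings: 2 × 1525 = 3050 mm.
Total = 44025 + 3600 + 3050 = 50675 mm.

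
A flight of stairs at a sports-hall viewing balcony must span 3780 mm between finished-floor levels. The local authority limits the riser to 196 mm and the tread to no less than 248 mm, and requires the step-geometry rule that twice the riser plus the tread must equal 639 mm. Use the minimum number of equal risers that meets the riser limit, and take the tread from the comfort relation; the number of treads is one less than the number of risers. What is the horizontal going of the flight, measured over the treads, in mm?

4959 mm

At most 196 each: 3780/196 = 19.29, giving 20 risers.
R = 3780 ÷ 20 = 189 mm.
T = 639 − 2·189 = 261 mm, which satisfies the 248 mm minimum.
20 risers give 19 treads; going = 19 × 261 = 4959 mm.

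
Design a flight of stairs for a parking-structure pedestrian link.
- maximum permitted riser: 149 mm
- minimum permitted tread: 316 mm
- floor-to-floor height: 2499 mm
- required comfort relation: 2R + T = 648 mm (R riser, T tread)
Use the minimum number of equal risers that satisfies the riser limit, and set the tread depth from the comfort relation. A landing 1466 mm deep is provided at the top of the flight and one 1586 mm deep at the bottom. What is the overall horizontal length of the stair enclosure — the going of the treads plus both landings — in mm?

8716 mm

2499 / 149 = 16.772 → round up to 17 risers.
Each riser is 2499/17 = 147 mm (≤ 149 mm).
From 2R + T = 648: T = 648 − 294 = 354 mm.
17 risers give 16 treads; going = 16 × 354 = 5664 mm.
Enclosure = 5664 + 1466 + 1586 = 8716 mm.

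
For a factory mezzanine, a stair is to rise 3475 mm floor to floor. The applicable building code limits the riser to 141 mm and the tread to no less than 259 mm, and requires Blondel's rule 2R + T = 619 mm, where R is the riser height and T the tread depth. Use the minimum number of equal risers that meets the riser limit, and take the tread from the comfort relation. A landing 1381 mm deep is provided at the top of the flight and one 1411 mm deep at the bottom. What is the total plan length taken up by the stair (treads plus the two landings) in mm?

10976 mm

⌈3475/141⌉ = 25 risers.
Riser R = 3475 / 25 = 139 mm, within the 141 mm limit.
Tread T = 619 − 2 × 139 = 341 mm (≥ 259 mm).
Treads = 25 − 1 = 24; going = 24 × 341 = 8184 mm.
Add landings: 8184 + 1381 + 1411 = 10976 mm.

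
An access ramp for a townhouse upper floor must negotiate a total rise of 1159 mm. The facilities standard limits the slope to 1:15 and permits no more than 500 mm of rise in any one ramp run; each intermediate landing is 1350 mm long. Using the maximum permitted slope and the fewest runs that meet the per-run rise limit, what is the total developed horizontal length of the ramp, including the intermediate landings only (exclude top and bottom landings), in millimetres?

20085 mm

1159 / 500 = 2.32, so 3 ramp runs are needed. That means 2 intermediate landings.
Ramp run (horizontal) at 1:15: 1159 × 15 = 17385 mm.
Intermediate landings: 2 × 1350 = 2700 mm.
Total developed length = 17385 + 2700 = 20085 mm.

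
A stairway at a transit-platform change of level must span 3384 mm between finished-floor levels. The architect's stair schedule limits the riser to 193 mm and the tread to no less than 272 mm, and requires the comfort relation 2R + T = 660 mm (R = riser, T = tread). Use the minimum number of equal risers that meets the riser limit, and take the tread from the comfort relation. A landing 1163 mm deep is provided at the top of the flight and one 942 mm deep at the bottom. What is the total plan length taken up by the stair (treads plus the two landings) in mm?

6933 mm

At most 193 each: 3384/193 = 17.53, giving 18 risers.
R = 3384 ÷ 18 = 188 mm.
Tread T = 660 − 2 × 188 = 284 mm (≥ 272 mm).
18 risers give 17 treads; going = 17 × 284 = 4828 mm.
Add landings: 4828 + 1163 + 942 = 6933 mm.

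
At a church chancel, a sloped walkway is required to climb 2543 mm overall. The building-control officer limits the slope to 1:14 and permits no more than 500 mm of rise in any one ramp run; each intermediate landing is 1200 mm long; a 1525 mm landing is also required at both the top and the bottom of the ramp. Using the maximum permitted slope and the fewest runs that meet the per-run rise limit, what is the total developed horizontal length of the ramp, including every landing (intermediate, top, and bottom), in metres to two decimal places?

⌈2543/500⌉ = 6 ramp runs. That means 5 intermediate landings.
Horizontal run for 2543 mm of rise at 1:14 is 2543 × 14 = 35602 mm.
Intermediate landings: 5 × 1200 = 6000 mm.
Top and bottom landings: 2 × 1525 = 3050 mm.
Total = 35602 + 6000 + 3050 = 44652 mm.
= 44.65 m.

44.65 m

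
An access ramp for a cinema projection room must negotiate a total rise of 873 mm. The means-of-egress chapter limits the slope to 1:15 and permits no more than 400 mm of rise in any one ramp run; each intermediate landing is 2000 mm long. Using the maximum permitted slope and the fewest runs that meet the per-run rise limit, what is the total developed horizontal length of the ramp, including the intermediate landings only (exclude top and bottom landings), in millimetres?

At most 400 each: 873/400 = 2.18, giving 3 ramp runs. That means 2 intermediate landings.
Horizontal run for 873 mm of rise at 1:15 is 873 × 15 = 13095 mm.
Intermediate landings: 2 × 2000 = 4000 mm.
Developed length = 13095 + 4000 = 17095 mm.

17095 mm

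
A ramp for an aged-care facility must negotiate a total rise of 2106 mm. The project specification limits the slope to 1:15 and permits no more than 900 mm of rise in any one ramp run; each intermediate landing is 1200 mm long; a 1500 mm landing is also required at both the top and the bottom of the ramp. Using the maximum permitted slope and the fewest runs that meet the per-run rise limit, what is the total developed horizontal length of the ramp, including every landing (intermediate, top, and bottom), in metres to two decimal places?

36.99 m

⌈2106/900⌉ = 3 ramp runs. That means 2 intermediate landings.
Horizontal run for 2106 mm of rise at 1:15 is 2106 × 15 = 31590 mm.
Intermediate landings: 2 × 1200 = 2400 mm.
Top and bottom landings: 2 × 1500 = 3000 mm.
Total = 31590 + 2400 + 3000 = 36990 mm.
= 36.99 m.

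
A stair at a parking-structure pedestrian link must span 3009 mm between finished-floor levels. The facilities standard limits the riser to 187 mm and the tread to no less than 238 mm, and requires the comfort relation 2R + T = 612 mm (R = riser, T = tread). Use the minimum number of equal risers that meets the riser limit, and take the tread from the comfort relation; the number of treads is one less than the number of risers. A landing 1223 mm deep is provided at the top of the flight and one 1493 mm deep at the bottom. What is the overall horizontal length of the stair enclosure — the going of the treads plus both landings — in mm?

6844 mm

3009 / 187 = 16.09, so 17 risers are needed.
Each riser is 3009/17 = 177 mm (≤ 187 mm).
From 2R + T = 612: T = 612 − 354 = 258 mm.
Treads = 17 − 1 = 16; going = 16 × 258 = 4128 mm.
Enclosure = 4128 + 1223 + 1493 = 6844 mm.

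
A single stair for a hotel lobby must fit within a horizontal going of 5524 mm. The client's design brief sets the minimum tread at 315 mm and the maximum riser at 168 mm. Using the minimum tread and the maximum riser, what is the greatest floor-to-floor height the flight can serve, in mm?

3024 mm

Treads that fit: ⌊5524 / 315⌋ = 17.
Risers = treads + 1 = 18.
Maximum height = 18 × 168 = 3024 mm.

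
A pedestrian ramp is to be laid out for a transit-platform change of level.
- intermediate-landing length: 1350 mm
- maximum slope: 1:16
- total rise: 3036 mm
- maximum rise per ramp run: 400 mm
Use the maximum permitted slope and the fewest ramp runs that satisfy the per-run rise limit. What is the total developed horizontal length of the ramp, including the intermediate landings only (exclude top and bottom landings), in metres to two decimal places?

58.03 m

⌈3036/400⌉ = 8 ramp runs. That means 7 intermediate landings.
Ramp run (horizontal) at 1:16: 3036 × 16 = 48576 mm.
Intermediate landings: 7 × 1350 = 9450 mm.
Developed length = 48576 + 9450 = 58026 mm.
= 58.03 m.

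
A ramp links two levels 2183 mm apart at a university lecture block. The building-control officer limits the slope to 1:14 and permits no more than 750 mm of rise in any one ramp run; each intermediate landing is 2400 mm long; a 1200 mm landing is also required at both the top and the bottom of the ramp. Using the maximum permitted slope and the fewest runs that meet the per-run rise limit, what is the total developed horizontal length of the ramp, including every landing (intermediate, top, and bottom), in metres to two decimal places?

37.76 m

2183 / 750 = 2.91, so 3 ramp runs are needed. That means 2 intermediate landings.
Ramp run (horizontal) at 1:14: 2183 × 14 = 30562 mm.
Intermediate landings: 2 × 2400 = 4800 mm.
Top and bottom landings: 2 × 1200 = 2400 mm.
Total = 30562 + 4800 + 2400 = 37762 mm.
= 37.76 m.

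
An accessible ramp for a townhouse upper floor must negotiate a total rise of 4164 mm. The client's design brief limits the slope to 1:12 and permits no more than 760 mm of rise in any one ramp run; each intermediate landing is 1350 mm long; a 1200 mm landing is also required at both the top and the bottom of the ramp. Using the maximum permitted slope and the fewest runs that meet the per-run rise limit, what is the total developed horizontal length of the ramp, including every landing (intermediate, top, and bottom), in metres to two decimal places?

59.12 m

⌈4164/760⌉ = 6 ramp runs. That means 5 intermediate landings.
Horizontal run for 4164 mm of rise at 1:12 is 4164 × 12 = 49968 mm.
5 intermediate landings contribute 5 × 1350 = 6750 mm.
Top and bottom landings: 2 × 1200 = 2400 mm.
Total = 49968 + 6750 + 2400 = 59118 mm.
= 59.12 m.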